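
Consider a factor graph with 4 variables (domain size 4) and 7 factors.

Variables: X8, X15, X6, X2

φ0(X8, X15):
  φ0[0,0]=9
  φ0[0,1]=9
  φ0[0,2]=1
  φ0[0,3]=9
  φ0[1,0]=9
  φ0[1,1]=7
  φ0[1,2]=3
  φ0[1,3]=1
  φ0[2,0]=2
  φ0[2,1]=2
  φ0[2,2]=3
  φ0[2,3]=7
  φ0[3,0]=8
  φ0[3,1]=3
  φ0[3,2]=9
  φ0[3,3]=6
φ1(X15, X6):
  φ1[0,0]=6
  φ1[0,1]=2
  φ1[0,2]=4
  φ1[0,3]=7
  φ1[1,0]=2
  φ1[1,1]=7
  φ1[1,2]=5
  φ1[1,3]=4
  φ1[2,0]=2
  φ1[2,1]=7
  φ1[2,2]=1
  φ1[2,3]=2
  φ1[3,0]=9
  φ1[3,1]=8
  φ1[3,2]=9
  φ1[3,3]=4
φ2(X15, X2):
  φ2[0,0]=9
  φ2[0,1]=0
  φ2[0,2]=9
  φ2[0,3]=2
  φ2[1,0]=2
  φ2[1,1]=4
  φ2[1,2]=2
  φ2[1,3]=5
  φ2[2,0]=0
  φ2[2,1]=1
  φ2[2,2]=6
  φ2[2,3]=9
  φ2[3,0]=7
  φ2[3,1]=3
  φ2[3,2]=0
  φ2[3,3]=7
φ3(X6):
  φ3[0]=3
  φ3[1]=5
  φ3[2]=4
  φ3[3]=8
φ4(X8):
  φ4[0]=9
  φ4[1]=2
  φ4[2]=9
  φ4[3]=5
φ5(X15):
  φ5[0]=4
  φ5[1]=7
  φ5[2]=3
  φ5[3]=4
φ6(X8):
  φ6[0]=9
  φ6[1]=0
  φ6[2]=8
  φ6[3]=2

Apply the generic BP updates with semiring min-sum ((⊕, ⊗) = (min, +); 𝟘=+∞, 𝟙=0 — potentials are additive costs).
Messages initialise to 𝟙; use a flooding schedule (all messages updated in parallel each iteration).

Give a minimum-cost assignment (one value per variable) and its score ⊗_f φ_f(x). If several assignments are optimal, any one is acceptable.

init: all messages = 𝟙 over 4 values
r1 m[φ0→X8] = [1, 1, 2, 3]
r1 m[φ0→X15] = [2, 2, 1, 1]
r1 m[φ1→X15] = [2, 2, 1, 4]
r1 m[φ1→X6] = [2, 2, 1, 2]
r1 m[φ2→X15] = [0, 2, 0, 0]
r1 m[φ2→X2] = [0, 0, 0, 2]
r1 m[φ3→X6] = [3, 5, 4, 8]
r1 m[φ4→X8] = [9, 2, 9, 5]
r1 m[φ5→X15] = [4, 7, 3, 4]
r1 m[φ6→X8] = [9, 0, 8, 2]
r1 m[X8→φ0] = [0, 0, 0, 0]
r1 m[X8→φ4] = [0, 0, 0, 0]
r1 m[X8→φ6] = [0, 0, 0, 0]
r1 m[X15→φ0] = [0, 0, 0, 0]
r1 m[X15→φ1] = [0, 0, 0, 0]
r1 m[X15→φ2] = [0, 0, 0, 0]
r1 m[X15→φ5] = [0, 0, 0, 0]
r1 m[X6→φ1] = [0, 0, 0, 0]
r1 m[X6→φ3] = [0, 0, 0, 0]
r1 m[X2→φ2] = [0, 0, 0, 0]
r2 m[φ0→X8] = [1, 1, 2, 3]
r2 m[φ0→X15] = [2, 2, 1, 1]
r2 m[φ1→X15] = [2, 2, 1, 4]
r2 m[φ1→X6] = [2, 2, 1, 2]
r2 m[φ2→X15] = [0, 2, 0, 0]
r2 m[φ2→X2] = [0, 0, 0, 2]
r2 m[φ3→X6] = [3, 5, 4, 8]
r2 m[φ4→X8] = [9, 2, 9, 5]
r2 m[φ5→X15] = [4, 7, 3, 4]
r2 m[φ6→X8] = [9, 0, 8, 2]
r2 m[X8→φ0] = [18, 2, 17, 7]
r2 m[X8→φ4] = [10, 1, 10, 5]
r2 m[X8→φ6] = [10, 3, 11, 8]
r2 m[X15→φ0] = [6, 11, 4, 8]
r2 m[X15→φ1] = [6, 11, 4, 5]
r2 m[X15→φ2] = [8, 11, 5, 9]
r2 m[X15→φ5] = [4, 6, 2, 5]
r2 m[X6→φ1] = [3, 5, 4, 8]
r2 m[X6→φ3] = [2, 2, 1, 2]
r2 m[X2→φ2] = [0, 0, 0, 0]
r3 m[φ0→X8] = [5, 7, 7, 13]
r3 m[φ0→X15] = [11, 9, 5, 3]
r3 m[φ1→X15] = [7, 5, 5, 12]
r3 m[φ1→X6] = [6, 8, 5, 6]
r3 m[φ2→X15] = [0, 2, 0, 0]
r3 m[φ2→X2] = [5, 6, 9, 10]
r3 m[φ3→X6] = [3, 5, 4, 8]
r3 m[φ4→X8] = [9, 2, 9, 5]
r3 m[φ5→X15] = [4, 7, 3, 4]
r3 m[φ6→X8] = [9, 0, 8, 2]
r3 m[X8→φ0] = [18, 2, 17, 7]
r3 m[X8→φ4] = [10, 1, 10, 5]
r3 m[X8→φ6] = [10, 3, 11, 8]
r3 m[X15→φ0] = [6, 11, 4, 8]
r3 m[X15→φ1] = [6, 11, 4, 5]
r3 m[X15→φ2] = [8, 11, 5, 9]
r3 m[X15→φ5] = [4, 6, 2, 5]
r3 m[X6→φ1] = [3, 5, 4, 8]
r3 m[X6→φ3] = [2, 2, 1, 2]
r3 m[X2→φ2] = [0, 0, 0, 0]
r4 m[φ0→X8] = [5, 7, 7, 13]
r4 m[φ0→X15] = [11, 9, 5, 3]
r4 m[φ1→X15] = [7, 5, 5, 12]
r4 m[φ1→X6] = [6, 8, 5, 6]
r4 m[φ2→X15] = [0, 2, 0, 0]
r4 m[φ2→X2] = [5, 6, 9, 10]
r4 m[φ3→X6] = [3, 5, 4, 8]
r4 m[φ4→X8] = [9, 2, 9, 5]
r4 m[φ5→X15] = [4, 7, 3, 4]
r4 m[φ6→X8] = [9, 0, 8, 2]
r4 m[X8→φ0] = [18, 2, 17, 7]
r4 m[X8→φ4] = [14, 7, 15, 15]
r4 m[X8→φ6] = [14, 9, 16, 18]
r4 m[X15→φ0] = [11, 14, 8, 16]
r4 m[X15→φ1] = [15, 18, 8, 7]
r4 m[X15→φ2] = [22, 21, 13, 19]
r4 m[X15→φ5] = [18, 16, 10, 15]
r4 m[X6→φ1] = [3, 5, 4, 8]
r4 m[X6→φ3] = [6, 8, 5, 6]
r4 m[X2→φ2] = [0, 0, 0, 0]
r5 m[φ0→X8] = [9, 11, 11, 17]
r5 m[φ0→X15] = [11, 9, 5, 3]
r5 m[φ1→X15] = [7, 5, 5, 12]
r5 m[φ1→X6] = [10, 15, 9, 10]
r5 m[φ2→X15] = [0, 2, 0, 0]
r5 m[φ2→X2] = [13, 14, 19, 22]
r5 m[φ3→X6] = [3, 5, 4, 8]
r5 m[φ4→X8] = [9, 2, 9, 5]
r5 m[φ5→X15] = [4, 7, 3, 4]
r5 m[φ6→X8] = [9, 0, 8, 2]
r5 m[X8→φ0] = [18, 2, 17, 7]
r5 m[X8→φ4] = [14, 7, 15, 15]
r5 m[X8→φ6] = [14, 9, 16, 18]
r5 m[X15→φ0] = [11, 14, 8, 16]
r5 m[X15→φ1] = [15, 18, 8, 7]
r5 m[X15→φ2] = [22, 21, 13, 19]
r5 m[X15→φ5] = [18, 16, 10, 15]
r5 m[X6→φ1] = [3, 5, 4, 8]
r5 m[X6→φ3] = [6, 8, 5, 6]
r5 m[X2→φ2] = [0, 0, 0, 0]
r6 m[φ0→X8] = [9, 11, 11, 17]
r6 m[φ0→X15] = [11, 9, 5, 3]
r6 m[φ1→X15] = [7, 5, 5, 12]
r6 m[φ1→X6] = [10, 15, 9, 10]
r6 m[φ2→X15] = [0, 2, 0, 0]
r6 m[φ2→X2] = [13, 14, 19, 22]
r6 m[φ3→X6] = [3, 5, 4, 8]
r6 m[φ4→X8] = [9, 2, 9, 5]
r6 m[φ5→X15] = [4, 7, 3, 4]
r6 m[φ6→X8] = [9, 0, 8, 2]
r6 m[X8→φ0] = [18, 2, 17, 7]
r6 m[X8→φ4] = [18, 11, 19, 19]
r6 m[X8→φ6] = [18, 13, 20, 22]
r6 m[X15→φ0] = [11, 14, 8, 16]
r6 m[X15→φ1] = [15, 18, 8, 7]
r6 m[X15→φ2] = [22, 21, 13, 19]
r6 m[X15→φ5] = [18, 16, 10, 15]
r6 m[X6→φ1] = [3, 5, 4, 8]
r6 m[X6→φ3] = [10, 15, 9, 10]
r6 m[X2→φ2] = [0, 0, 0, 0]
r7 m[φ0→X8] = [9, 11, 11, 17]
r7 m[φ0→X15] = [11, 9, 5, 3]
r7 m[φ1→X15] = [7, 5, 5, 12]
r7 m[φ1→X6] = [10, 15, 9, 10]
r7 m[φ2→X15] = [0, 2, 0, 0]
r7 m[φ2→X2] = [13, 14, 19, 22]
r7 m[φ3→X6] = [3, 5, 4, 8]
r7 m[φ4→X8] = [9, 2, 9, 5]
r7 m[φ5→X15] = [4, 7, 3, 4]
r7 m[φ6→X8] = [9, 0, 8, 2]
r7 m[X8→φ0] = [18, 2, 17, 7]
r7 m[X8→φ4] = [18, 11, 19, 19]
r7 m[X8→φ6] = [18, 13, 20, 22]
r7 m[X15→φ0] = [11, 14, 8, 16]
r7 m[X15→φ1] = [15, 18, 8, 7]
r7 m[X15→φ2] = [22, 21, 13, 19]
r7 m[X15→φ5] = [18, 16, 10, 15]
r7 m[X6→φ1] = [3, 5, 4, 8]
r7 m[X6→φ3] = [10, 15, 9, 10]
r7 m[X2→φ2] = [0, 0, 0, 0]
fixed point reached at round 7
traceback from X8: (X8=1, X15=2, X6=0, X2=0), score=13

assignment: (X8=1, X15=2, X6=0, X2=0); score = 13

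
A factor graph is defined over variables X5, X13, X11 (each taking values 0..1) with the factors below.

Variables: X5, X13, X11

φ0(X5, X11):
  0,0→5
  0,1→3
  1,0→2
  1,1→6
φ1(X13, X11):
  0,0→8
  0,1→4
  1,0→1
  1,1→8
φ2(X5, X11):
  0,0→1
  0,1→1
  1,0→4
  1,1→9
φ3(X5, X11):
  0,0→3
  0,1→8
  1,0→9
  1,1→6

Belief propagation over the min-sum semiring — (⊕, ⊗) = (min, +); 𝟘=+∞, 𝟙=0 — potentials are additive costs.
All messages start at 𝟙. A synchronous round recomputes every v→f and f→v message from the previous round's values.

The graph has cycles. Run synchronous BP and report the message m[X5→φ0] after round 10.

init: all messages = 𝟙 over 2 values
r1 m[φ0→X5] = [3, 2]
r1 m[φ0→X11] = [2, 3]
r1 m[φ1→X13] = [4, 1]
r1 m[φ1→X11] = [1, 4]
r1 m[φ2→X5] = [1, 4]
r1 m[φ2→X11] = [1, 1]
r1 m[φ3→X5] = [3, 6]
r1 m[φ3→X11] = [3, 6]
r1 m[X5→φ0] = [0, 0]
r1 m[X5→φ2] = [0, 0]
r1 m[X5→φ3] = [0, 0]
r1 m[X13→φ1] = [0, 0]
r1 m[X11→φ0] = [0, 0]
r1 m[X11→φ1] = [0, 0]
r1 m[X11→φ2] = [0, 0]
r1 m[X11→φ3] = [0, 0]
r2 m[φ0→X5] = [3, 2]
r2 m[φ0→X11] = [2, 3]
r2 m[φ1→X13] = [4, 1]
r2 m[φ1→X11] = [1, 4]
r2 m[φ2→X5] = [1, 4]
r2 m[φ2→X11] = [1, 1]
r2 m[φ3→X5] = [3, 6]
r2 m[φ3→X11] = [3, 6]
r2 m[X5→φ0] = [4, 10]
r2 m[X5→φ2] = [6, 8]
r2 m[X5→φ3] = [4, 6]
r2 m[X13→φ1] = [0, 0]
r2 m[X11→φ0] = [5, 11]
r2 m[X11→φ1] = [6, 10]
r2 m[X11→φ2] = [6, 13]
r2 m[X11→φ3] = [4, 8]
r3 m[φ0→X5] = [10, 7]
r3 m[φ0→X11] = [9, 7]
r3 m[φ1→X13] = [14, 7]
r3 m[φ1→X11] = [1, 4]
r3 m[φ2→X5] = [7, 10]
r3 m[φ2→X11] = [7, 7]
r3 m[φ3→X5] = [7, 13]
r3 m[φ3→X11] = [7, 12]
r3 m[X5→φ0] = [4, 10]
r3 m[X5→φ2] = [6, 8]
r3 m[X5→φ3] = [4, 6]
r3 m[X13→φ1] = [0, 0]
r3 m[X11→φ0] = [5, 11]
r3 m[X11→φ1] = [6, 10]
r3 m[X11→φ2] = [6, 13]
r3 m[X11→φ3] = [4, 8]
r4 m[φ0→X5] = [10, 7]
r4 m[φ0→X11] = [9, 7]
r4 m[φ1→X13] = [14, 7]
r4 m[φ1→X11] = [1, 4]
r4 m[φ2→X5] = [7, 10]
r4 m[φ2→X11] = [7, 7]
r4 m[φ3→X5] = [7, 13]
r4 m[φ3→X11] = [7, 12]
r4 m[X5→φ0] = [14, 23]
r4 m[X5→φ2] = [17, 20]
r4 m[X5→φ3] = [17, 17]
r4 m[X13→φ1] = [0, 0]
r4 m[X11→φ0] = [15, 23]
r4 m[X11→φ1] = [23, 26]
r4 m[X11→φ2] = [17, 23]
r4 m[X11→φ3] = [17, 18]
r5 m[φ0→X5] = [20, 17]
r5 m[φ0→X11] = [19, 17]
r5 m[φ1→X13] = [30, 24]
r5 m[φ1→X11] = [1, 4]
r5 m[φ2→X5] = [18, 21]
r5 m[φ2→X11] = [18, 18]
r5 m[φ3→X5] = [20, 24]
r5 m[φ3→X11] = [20, 23]
r5 m[X5→φ0] = [14, 23]
r5 m[X5→φ2] = [17, 20]
r5 m[X5→φ3] = [17, 17]
r5 m[X13→φ1] = [0, 0]
r5 m[X11→φ0] = [15, 23]
r5 m[X11→φ1] = [23, 26]
r5 m[X11→φ2] = [17, 23]
r5 m[X11→φ3] = [17, 18]
r6 m[φ0→X5] = [20, 17]
r6 m[φ0→X11] = [19, 17]
r6 m[φ1→X13] = [30, 24]
r6 m[φ1→X11] = [1, 4]
r6 m[φ2→X5] = [18, 21]
r6 m[φ2→X11] = [18, 18]
r6 m[φ3→X5] = [20, 24]
r6 m[φ3→X11] = [20, 23]
r6 m[X5→φ0] = [38, 45]
r6 m[X5→φ2] = [40, 41]
r6 m[X5→φ3] = [38, 38]
r6 m[X13→φ1] = [0, 0]
r6 m[X11→φ0] = [39, 45]
r6 m[X11→φ1] = [57, 58]
r6 m[X11→φ2] = [40, 44]
r6 m[X11→φ3] = [38, 39]
r7 m[φ0→X5] = [44, 41]
r7 m[φ0→X11] = [43, 41]
r7 m[φ1→X13] = [62, 58]
r7 m[φ1→X11] = [1, 4]
r7 m[φ2→X5] = [41, 44]
r7 m[φ2→X11] = [41, 41]
r7 m[φ3→X5] = [41, 45]
r7 m[φ3→X11] = [41, 44]
r7 m[X5→φ0] = [38, 45]
r7 m[X5→φ2] = [40, 41]
r7 m[X5→φ3] = [38, 38]
r7 m[X13→φ1] = [0, 0]
r7 m[X11→φ0] = [39, 45]
r7 m[X11→φ1] = [57, 58]
r7 m[X11→φ2] = [40, 44]
r7 m[X11→φ3] = [38, 39]
r8 m[φ0→X5] = [44, 41]
r8 m[φ0→X11] = [43, 41]
r8 m[φ1→X13] = [62, 58]
r8 m[φ1→X11] = [1, 4]
r8 m[φ2→X5] = [41, 44]
r8 m[φ2→X11] = [41, 41]
r8 m[φ3→X5] = [41, 45]
r8 m[φ3→X11] = [41, 44]
r8 m[X5→φ0] = [82, 89]
r8 m[X5→φ2] = [85, 86]
r8 m[X5→φ3] = [85, 85]
r8 m[X13→φ1] = [0, 0]
r8 m[X11→φ0] = [83, 89]
r8 m[X11→φ1] = [125, 126]
r8 m[X11→φ2] = [85, 89]
r8 m[X11→φ3] = [85, 86]
r9 m[φ0→X5] = [88, 85]
r9 m[φ0→X11] = [87, 85]
r9 m[φ1→X13] = [130, 126]
r9 m[φ1→X11] = [1, 4]
r9 m[φ2→X5] = [86, 89]
r9 m[φ2→X11] = [86, 86]
r9 m[φ3→X5] = [88, 92]
r9 m[φ3→X11] = [88, 91]
r9 m[X5→φ0] = [82, 89]
r9 m[X5→φ2] = [85, 86]
r9 m[X5→φ3] = [85, 85]
r9 m[X13→φ1] = [0, 0]
r9 m[X11→φ0] = [83, 89]
r9 m[X11→φ1] = [125, 126]
r9 m[X11→φ2] = [85, 89]
r9 m[X11→φ3] = [85, 86]
r10 m[φ0→X5] = [88, 85]
r10 m[φ0→X11] = [87, 85]
r10 m[φ1→X13] = [130, 126]
r10 m[φ1→X11] = [1, 4]
r10 m[φ2→X5] = [86, 89]
r10 m[φ2→X11] = [86, 86]
r10 m[φ3→X5] = [88, 92]
r10 m[φ3→X11] = [88, 91]
r10 m[X5→φ0] = [174, 181]
r10 m[X5→φ2] = [176, 177]
r10 m[X5→φ3] = [174, 174]
r10 m[X13→φ1] = [0, 0]
r10 m[X11→φ0] = [175, 181]
r10 m[X11→φ1] = [261, 262]
r10 m[X11→φ2] = [176, 180]
r10 m[X11→φ3] = [174, 175]

message @ round 10 = [174, 181]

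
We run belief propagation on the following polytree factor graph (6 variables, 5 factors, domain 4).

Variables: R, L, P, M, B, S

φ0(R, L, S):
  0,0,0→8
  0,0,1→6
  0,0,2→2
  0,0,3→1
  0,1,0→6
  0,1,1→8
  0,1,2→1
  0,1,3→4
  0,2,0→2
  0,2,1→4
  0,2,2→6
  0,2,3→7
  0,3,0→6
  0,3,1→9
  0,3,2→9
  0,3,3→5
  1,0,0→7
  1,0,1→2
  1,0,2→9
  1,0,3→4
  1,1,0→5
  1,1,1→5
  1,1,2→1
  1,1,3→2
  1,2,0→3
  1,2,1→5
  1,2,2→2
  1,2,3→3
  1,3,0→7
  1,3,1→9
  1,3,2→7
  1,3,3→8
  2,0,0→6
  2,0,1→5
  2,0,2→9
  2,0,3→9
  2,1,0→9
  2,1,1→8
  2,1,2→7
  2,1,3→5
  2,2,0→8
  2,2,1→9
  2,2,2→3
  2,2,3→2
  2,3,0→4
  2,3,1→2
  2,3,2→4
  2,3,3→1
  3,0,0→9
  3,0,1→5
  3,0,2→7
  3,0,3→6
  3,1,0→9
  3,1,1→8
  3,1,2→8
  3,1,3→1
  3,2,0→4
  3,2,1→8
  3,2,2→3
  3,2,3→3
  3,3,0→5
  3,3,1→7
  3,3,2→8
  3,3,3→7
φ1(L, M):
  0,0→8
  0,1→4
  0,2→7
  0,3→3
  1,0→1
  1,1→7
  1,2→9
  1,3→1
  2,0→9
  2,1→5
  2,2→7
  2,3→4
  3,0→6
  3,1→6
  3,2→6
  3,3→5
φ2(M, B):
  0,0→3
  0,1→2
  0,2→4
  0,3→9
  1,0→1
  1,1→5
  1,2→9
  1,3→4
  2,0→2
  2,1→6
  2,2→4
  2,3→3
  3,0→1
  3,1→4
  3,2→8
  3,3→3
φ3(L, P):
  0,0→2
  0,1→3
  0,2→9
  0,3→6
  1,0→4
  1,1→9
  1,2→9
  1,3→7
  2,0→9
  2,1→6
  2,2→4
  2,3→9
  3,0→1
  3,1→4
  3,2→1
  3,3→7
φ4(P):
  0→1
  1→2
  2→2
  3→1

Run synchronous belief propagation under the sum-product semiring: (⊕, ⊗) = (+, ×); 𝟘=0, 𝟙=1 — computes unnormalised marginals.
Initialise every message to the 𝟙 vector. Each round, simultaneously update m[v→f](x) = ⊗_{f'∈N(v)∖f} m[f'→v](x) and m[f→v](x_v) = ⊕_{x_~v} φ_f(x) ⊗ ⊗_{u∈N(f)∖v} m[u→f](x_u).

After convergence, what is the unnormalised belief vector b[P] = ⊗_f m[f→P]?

init: all messages = 𝟙 over 4 values
r1 m[φ0→R] = [84, 79, 91, 98]
r1 m[φ0→L] = [95, 87, 72, 98]
r1 m[φ0→S] = [98, 100, 86, 68]
r1 m[φ1→L] = [22, 18, 25, 23]
r1 m[φ1→M] = [24, 22, 29, 13]
r1 m[φ2→M] = [18, 19, 15, 16]
r1 m[φ2→B] = [7, 17, 25, 19]
r1 m[φ3→L] = [20, 29, 28, 13]
r1 m[φ3→P] = [16, 22, 23, 29]
r1 m[φ4→P] = [1, 2, 2, 1]
r1 m[R→φ0] = [1, 1, 1, 1]
r1 m[L→φ0] = [1, 1, 1, 1]
r1 m[L→φ1] = [1, 1, 1, 1]
r1 m[L→φ3] = [1, 1, 1, 1]
r1 m[P→φ3] = [1, 1, 1, 1]
r1 m[P→φ4] = [1, 1, 1, 1]
r1 m[M→φ1] = [1, 1, 1, 1]
r1 m[M→φ2] = [1, 1, 1, 1]
r1 m[B→φ2] = [1, 1, 1, 1]
r1 m[S→φ0] = [1, 1, 1, 1]
r2 m[φ0→R] = [84, 79, 91, 98]
r2 m[φ0→L] = [95, 87, 72, 98]
r2 m[φ0→S] = [98, 100, 86, 68]
r2 m[φ1→L] = [22, 18, 25, 23]
r2 m[φ1→M] = [24, 22, 29, 13]
r2 m[φ2→M] = [18, 19, 15, 16]
r2 m[φ2→B] = [7, 17, 25, 19]
r2 m[φ3→L] = [20, 29, 28, 13]
r2 m[φ3→P] = [16, 22, 23, 29]
r2 m[φ4→P] = [1, 2, 2, 1]
r2 m[R→φ0] = [1, 1, 1, 1]
r2 m[L→φ0] = [440, 522, 700, 299]
r2 m[L→φ1] = [1900, 2523, 2016, 1274]
r2 m[L→φ3] = [2090, 1566, 1800, 2254]
r2 m[P→φ3] = [1, 2, 2, 1]
r2 m[P→φ4] = [16, 22, 23, 29]
r2 m[M→φ1] = [18, 19, 15, 16]
r2 m[M→φ2] = [24, 22, 29, 13]
r2 m[B→φ2] = [1, 1, 1, 1]
r2 m[S→φ0] = [1, 1, 1, 1]
r3 m[φ0→R] = [39369, 34835, 46587, 46125]
r3 m[φ0→L] = [95, 87, 72, 98]
r3 m[φ0→S] = [46816, 49331, 38926, 31843]
r3 m[φ1→L] = [373, 302, 426, 392]
r3 m[φ1→M] = [43511, 42985, 57763, 22657]
r3 m[φ2→M] = [18, 19, 15, 16]
r3 m[φ2→B] = [165, 384, 514, 430]
r3 m[φ3→L] = [32, 47, 38, 18]
r3 m[φ3→P] = [28898, 40180, 42358, 55480]
r3 m[φ4→P] = [1, 2, 2, 1]
r3 m[R→φ0] = [1, 1, 1, 1]
r3 m[L→φ0] = [440, 522, 700, 299]
r3 m[L→φ1] = [1900, 2523, 2016, 1274]
r3 m[L→φ3] = [2090, 1566, 1800, 2254]
r3 m[P→φ3] = [1, 2, 2, 1]
r3 m[P→φ4] = [16, 22, 23, 29]
r3 m[M→φ1] = [18, 19, 15, 16]
r3 m[M→φ2] = [24, 22, 29, 13]
r3 m[B→φ2] = [1, 1, 1, 1]
r3 m[S→φ0] = [1, 1, 1, 1]
r4 m[φ0→R] = [39369, 34835, 46587, 46125]
r4 m[φ0→L] = [95, 87, 72, 98]
r4 m[φ0→S] = [46816, 49331, 38926, 31843]
r4 m[φ1→L] = [373, 302, 426, 392]
r4 m[φ1→M] = [43511, 42985, 57763, 22657]
r4 m[φ2→M] = [18, 19, 15, 16]
r4 m[φ2→B] = [165, 384, 514, 430]
r4 m[φ3→L] = [32, 47, 38, 18]
r4 m[φ3→P] = [28898, 40180, 42358, 55480]
r4 m[φ4→P] = [1, 2, 2, 1]
r4 m[R→φ0] = [1, 1, 1, 1]
r4 m[L→φ0] = [11936, 14194, 16188, 7056]
r4 m[L→φ1] = [3040, 4089, 2736, 1764]
r4 m[L→φ3] = [35435, 26274, 30672, 38416]
r4 m[P→φ3] = [1, 2, 2, 1]
r4 m[P→φ4] = [28898, 40180, 42358, 55480]
r4 m[M→φ1] = [18, 19, 15, 16]
r4 m[M→φ2] = [43511, 42985, 57763, 22657]
r4 m[B→φ2] = [1, 1, 1, 1]
r4 m[S→φ0] = [1, 1, 1, 1]
r5 m[φ0→R] = [984794, 876294, 1191522, 1173212]
r5 m[φ0→L] = [95, 87, 72, 98]
r5 m[φ0→S] = [1200134, 1237874, 987770, 800044]
r5 m[φ1→L] = [373, 302, 426, 392]
r5 m[φ1→M] = [63617, 65047, 87817, 32973]
r5 m[φ2→M] = [18, 19, 15, 16]
r5 m[φ2→B] = [311701, 739153, 973217, 804799]
r5 m[φ3→L] = [32, 47, 38, 18]
r5 m[φ3→P] = [490430, 680467, 716485, 941488]
r5 m[φ4→P] = [1, 2, 2, 1]
r5 m[R→φ0] = [1, 1, 1, 1]
r5 m[L→φ0] = [11936, 14194, 16188, 7056]
r5 m[L→φ1] = [3040, 4089, 2736, 1764]
r5 m[L→φ3] = [35435, 26274, 30672, 38416]
r5 m[P→φ3] = [1, 2, 2, 1]
r5 m[P→φ4] = [28898, 40180, 42358, 55480]
r5 m[M→φ1] = [18, 19, 15, 16]
r5 m[M→φ2] = [43511, 42985, 57763, 22657]
r5 m[B→φ2] = [1, 1, 1, 1]
r5 m[S→φ0] = [1, 1, 1, 1]
r6 m[φ0→R] = [984794, 876294, 1191522, 1173212]
r6 m[φ0→L] = [95, 87, 72, 98]
r6 m[φ0→S] = [1200134, 1237874, 987770, 800044]
r6 m[φ1→L] = [373, 302, 426, 392]
r6 m[φ1→M] = [63617, 65047, 87817, 32973]
r6 m[φ2→M] = [18, 19, 15, 16]
r6 m[φ2→B] = [311701, 739153, 973217, 804799]
r6 m[φ3→L] = [32, 47, 38, 18]
r6 m[φ3→P] = [490430, 680467, 716485, 941488]
r6 m[φ4→P] = [1, 2, 2, 1]
r6 m[R→φ0] = [1, 1, 1, 1]
r6 m[L→φ0] = [11936, 14194, 16188, 7056]
r6 m[L→φ1] = [3040, 4089, 2736, 1764]
r6 m[L→φ3] = [35435, 26274, 30672, 38416]
r6 m[P→φ3] = [1, 2, 2, 1]
r6 m[P→φ4] = [490430, 680467, 716485, 941488]
r6 m[M→φ1] = [18, 19, 15, 16]
r6 m[M→φ2] = [63617, 65047, 87817, 32973]
r6 m[B→φ2] = [1, 1, 1, 1]
r6 m[S→φ0] = [1, 1, 1, 1]
r7 m[φ0→R] = [984794, 876294, 1191522, 1173212]
r7 m[φ0→L] = [95, 87, 72, 98]
r7 m[φ0→S] = [1200134, 1237874, 987770, 800044]
r7 m[φ1→L] = [373, 302, 426, 392]
r7 m[φ1→M] = [63617, 65047, 87817, 32973]
r7 m[φ2→M] = [18, 19, 15, 16]
r7 m[φ2→B] = [464505, 1111263, 1454943, 1195111]
r7 m[φ3→L] = [32, 47, 38, 18]
r7 m[φ3→P] = [490430, 680467, 716485, 941488]
r7 m[φ4→P] = [1, 2, 2, 1]
r7 m[R→φ0] = [1, 1, 1, 1]
r7 m[L→φ0] = [11936, 14194, 16188, 7056]
r7 m[L→φ1] = [3040, 4089, 2736, 1764]
r7 m[L→φ3] = [35435, 26274, 30672, 38416]
r7 m[P→φ3] = [1, 2, 2, 1]
r7 m[P→φ4] = [490430, 680467, 716485, 941488]
r7 m[M→φ1] = [18, 19, 15, 16]
r7 m[M→φ2] = [63617, 65047, 87817, 32973]
r7 m[B→φ2] = [1, 1, 1, 1]
r7 m[S→φ0] = [1, 1, 1, 1]
r8 m[φ0→R] = [984794, 876294, 1191522, 1173212]
r8 m[φ0→L] = [95, 87, 72, 98]
r8 m[φ0→S] = [1200134, 1237874, 987770, 800044]
r8 m[φ1→L] = [373, 302, 426, 392]
r8 m[φ1→M] = [63617, 65047, 87817, 32973]
r8 m[φ2→M] = [18, 19, 15, 16]
r8 m[φ2→B] = [464505, 1111263, 1454943, 1195111]
r8 m[φ3→L] = [32, 47, 38, 18]
r8 m[φ3→P] = [490430, 680467, 716485, 941488]
r8 m[φ4→P] = [1, 2, 2, 1]
r8 m[R→φ0] = [1, 1, 1, 1]
r8 m[L→φ0] = [11936, 14194, 16188, 7056]
r8 m[L→φ1] = [3040, 4089, 2736, 1764]
r8 m[L→φ3] = [35435, 26274, 30672, 38416]
r8 m[P→φ3] = [1, 2, 2, 1]
r8 m[P→φ4] = [490430, 680467, 716485, 941488]
r8 m[M→φ1] = [18, 19, 15, 16]
r8 m[M→φ2] = [63617, 65047, 87817, 32973]
r8 m[B→φ2] = [1, 1, 1, 1]
r8 m[S→φ0] = [1, 1, 1, 1]
fixed point reached at round 8
b[P] = ⊗ incoming = [490430, 1360934, 1432970, 941488]

b[P] = [490430, 1360934, 1432970, 941488]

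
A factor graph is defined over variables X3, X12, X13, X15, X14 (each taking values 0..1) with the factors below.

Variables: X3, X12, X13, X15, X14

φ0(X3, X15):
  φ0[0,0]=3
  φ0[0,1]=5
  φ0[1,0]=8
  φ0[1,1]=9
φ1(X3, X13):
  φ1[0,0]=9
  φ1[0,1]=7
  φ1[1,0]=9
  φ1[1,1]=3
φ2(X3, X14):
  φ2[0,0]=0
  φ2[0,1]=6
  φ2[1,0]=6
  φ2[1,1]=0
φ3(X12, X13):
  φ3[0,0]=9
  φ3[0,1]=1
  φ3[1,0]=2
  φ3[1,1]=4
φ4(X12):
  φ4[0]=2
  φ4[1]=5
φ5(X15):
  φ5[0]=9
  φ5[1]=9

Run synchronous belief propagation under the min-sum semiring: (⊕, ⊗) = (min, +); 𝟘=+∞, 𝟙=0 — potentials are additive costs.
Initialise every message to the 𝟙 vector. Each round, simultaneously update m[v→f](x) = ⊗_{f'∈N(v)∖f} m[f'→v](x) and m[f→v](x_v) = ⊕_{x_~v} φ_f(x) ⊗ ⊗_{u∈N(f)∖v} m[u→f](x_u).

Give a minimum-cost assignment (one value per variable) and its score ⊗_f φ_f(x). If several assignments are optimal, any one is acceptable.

init: all messages = 𝟙 over 2 values
r1 m[φ0→X3] = [3, 8]
r1 m[φ0→X15] = [3, 5]
r1 m[φ1→X3] = [7, 3]
r1 m[φ1→X13] = [9, 3]
r1 m[φ2→X3] = [0, 0]
r1 m[φ2→X14] = [0, 0]
r1 m[φ3→X12] = [1, 2]
r1 m[φ3→X13] = [2, 1]
r1 m[φ4→X12] = [2, 5]
r1 m[φ5→X15] = [9, 9]
r1 m[X3→φ0] = [0, 0]
r1 m[X3→φ1] = [0, 0]
r1 m[X3→φ2] = [0, 0]
r1 m[X12→φ3] = [0, 0]
r1 m[X12→φ4] = [0, 0]
r1 m[X13→φ1] = [0, 0]
r1 m[X13→φ3] = [0, 0]
r1 m[X15→φ0] = [0, 0]
r1 m[X15→φ5] = [0, 0]
r1 m[X14→φ2] = [0, 0]
r2 m[φ0→X3] = [3, 8]
r2 m[φ0→X15] = [3, 5]
r2 m[φ1→X3] = [7, 3]
r2 m[φ1→X13] = [9, 3]
r2 m[φ2→X3] = [0, 0]
r2 m[φ2→X14] = [0, 0]
r2 m[φ3→X12] = [1, 2]
r2 m[φ3→X13] = [2, 1]
r2 m[φ4→X12] = [2, 5]
r2 m[φ5→X15] = [9, 9]
r2 m[X3→φ0] = [7, 3]
r2 m[X3→φ1] = [3, 8]
r2 m[X3→φ2] = [10, 11]
r2 m[X12→φ3] = [2, 5]
r2 m[X12→φ4] = [1, 2]
r2 m[X13→φ1] = [2, 1]
r2 m[X13→φ3] = [9, 3]
r2 m[X15→φ0] = [9, 9]
r2 m[X15→φ5] = [3, 5]
r2 m[X14→φ2] = [0, 0]
r3 m[φ0→X3] = [12, 17]
r3 m[φ0→X15] = [10, 12]
r3 m[φ1→X3] = [8, 4]
r3 m[φ1→X13] = [12, 10]
r3 m[φ2→X3] = [0, 0]
r3 m[φ2→X14] = [10, 11]
r3 m[φ3→X12] = [4, 7]
r3 m[φ3→X13] = [7, 3]
r3 m[φ4→X12] = [2, 5]
r3 m[φ5→X15] = [9, 9]
r3 m[X3→φ0] = [7, 3]
r3 m[X3→φ1] = [3, 8]
r3 m[X3→φ2] = [10, 11]
r3 m[X12→φ3] = [2, 5]
r3 m[X12→φ4] = [1, 2]
r3 m[X13→φ1] = [2, 1]
r3 m[X13→φ3] = [9, 3]
r3 m[X15→φ0] = [9, 9]
r3 m[X15→φ5] = [3, 5]
r3 m[X14→φ2] = [0, 0]
r4 m[φ0→X3] = [12, 17]
r4 m[φ0→X15] = [10, 12]
r4 m[φ1→X3] = [8, 4]
r4 m[φ1→X13] = [12, 10]
r4 m[φ2→X3] = [0, 0]
r4 m[φ2→X14] = [10, 11]
r4 m[φ3→X12] = [4, 7]
r4 m[φ3→X13] = [7, 3]
r4 m[φ4→X12] = [2, 5]
r4 m[φ5→X15] = [9, 9]
r4 m[X3→φ0] = [8, 4]
r4 m[X3→φ1] = [12, 17]
r4 m[X3→φ2] = [20, 21]
r4 m[X12→φ3] = [2, 5]
r4 m[X12→φ4] = [4, 7]
r4 m[X13→φ1] = [7, 3]
r4 m[X13→φ3] = [12, 10]
r4 m[X15→φ0] = [9, 9]
r4 m[X15→φ5] = [10, 12]
r4 m[X14→φ2] = [0, 0]
r5 m[φ0→X3] = [12, 17]
r5 m[φ0→X15] = [11, 13]
r5 m[φ1→X3] = [10, 6]
r5 m[φ1→X13] = [21, 19]
r5 m[φ2→X3] = [0, 0]
r5 m[φ2→X14] = [20, 21]
r5 m[φ3→X12] = [11, 14]
r5 m[φ3→X13] = [7, 3]
r5 m[φ4→X12] = [2, 5]
r5 m[φ5→X15] = [9, 9]
r5 m[X3→φ0] = [8, 4]
r5 m[X3→φ1] = [12, 17]
r5 m[X3→φ2] = [20, 21]
r5 m[X12→φ3] = [2, 5]
r5 m[X12→φ4] = [4, 7]
r5 m[X13→φ1] = [7, 3]
r5 m[X13→φ3] = [12, 10]
r5 m[X15→φ0] = [9, 9]
r5 m[X15→φ5] = [10, 12]
r5 m[X14→φ2] = [0, 0]
r6 m[φ0→X3] = [12, 17]
r6 m[φ0→X15] = [11, 13]
r6 m[φ1→X3] = [10, 6]
r6 m[φ1→X13] = [21, 19]
r6 m[φ2→X3] = [0, 0]
r6 m[φ2→X14] = [20, 21]
r6 m[φ3→X12] = [11, 14]
r6 m[φ3→X13] = [7, 3]
r6 m[φ4→X12] = [2, 5]
r6 m[φ5→X15] = [9, 9]
r6 m[X3→φ0] = [10, 6]
r6 m[X3→φ1] = [12, 17]
r6 m[X3→φ2] = [22, 23]
r6 m[X12→φ3] = [2, 5]
r6 m[X12→φ4] = [11, 14]
r6 m[X13→φ1] = [7, 3]
r6 m[X13→φ3] = [21, 19]
r6 m[X15→φ0] = [9, 9]
r6 m[X15→φ5] = [11, 13]
r6 m[X14→φ2] = [0, 0]
r7 m[φ0→X3] = [12, 17]
r7 m[φ0→X15] = [13, 15]
r7 m[φ1→X3] = [10, 6]
r7 m[φ1→X13] = [21, 19]
r7 m[φ2→X3] = [0, 0]
r7 m[φ2→X14] = [22, 23]
r7 m[φ3→X12] = [20, 23]
r7 m[φ3→X13] = [7, 3]
r7 m[φ4→X12] = [2, 5]
r7 m[φ5→X15] = [9, 9]
r7 m[X3→φ0] = [10, 6]
r7 m[X3→φ1] = [12, 17]
r7 m[X3→φ2] = [22, 23]
r7 m[X12→φ3] = [2, 5]
r7 m[X12→φ4] = [11, 14]
r7 m[X13→φ1] = [7, 3]
r7 m[X13→φ3] = [21, 19]
r7 m[X15→φ0] = [9, 9]
r7 m[X15→φ5] = [11, 13]
r7 m[X14→φ2] = [0, 0]
r8 m[φ0→X3] = [12, 17]
r8 m[φ0→X15] = [13, 15]
r8 m[φ1→X3] = [10, 6]
r8 m[φ1→X13] = [21, 19]
r8 m[φ2→X3] = [0, 0]
r8 m[φ2→X14] = [22, 23]
r8 m[φ3→X12] = [20, 23]
r8 m[φ3→X13] = [7, 3]
r8 m[φ4→X12] = [2, 5]
r8 m[φ5→X15] = [9, 9]
r8 m[X3→φ0] = [10, 6]
r8 m[X3→φ1] = [12, 17]
r8 m[X3→φ2] = [22, 23]
r8 m[X12→φ3] = [2, 5]
r8 m[X12→φ4] = [20, 23]
r8 m[X13→φ1] = [7, 3]
r8 m[X13→φ3] = [21, 19]
r8 m[X15→φ0] = [9, 9]
r8 m[X15→φ5] = [13, 15]
r8 m[X14→φ2] = [0, 0]
r9 m[φ0→X3] = [12, 17]
r9 m[φ0→X15] = [13, 15]
r9 m[φ1→X3] = [10, 6]
r9 m[φ1→X13] = [21, 19]
r9 m[φ2→X3] = [0, 0]
r9 m[φ2→X14] = [22, 23]
r9 m[φ3→X12] = [20, 23]
r9 m[φ3→X13] = [7, 3]
r9 m[φ4→X12] = [2, 5]
r9 m[φ5→X15] = [9, 9]
r9 m[X3→φ0] = [10, 6]
r9 m[X3→φ1] = [12, 17]
r9 m[X3→φ2] = [22, 23]
r9 m[X12→φ3] = [2, 5]
r9 m[X12→φ4] = [20, 23]
r9 m[X13→φ1] = [7, 3]
r9 m[X13→φ3] = [21, 19]
r9 m[X15→φ0] = [9, 9]
r9 m[X15→φ5] = [13, 15]
r9 m[X14→φ2] = [0, 0]
fixed point reached at round 9
traceback from X3: (X3=0, X12=0, X13=1, X15=0, X14=0), score=22

assignment: (X3=0, X12=0, X13=1, X15=0, X14=0); score = 22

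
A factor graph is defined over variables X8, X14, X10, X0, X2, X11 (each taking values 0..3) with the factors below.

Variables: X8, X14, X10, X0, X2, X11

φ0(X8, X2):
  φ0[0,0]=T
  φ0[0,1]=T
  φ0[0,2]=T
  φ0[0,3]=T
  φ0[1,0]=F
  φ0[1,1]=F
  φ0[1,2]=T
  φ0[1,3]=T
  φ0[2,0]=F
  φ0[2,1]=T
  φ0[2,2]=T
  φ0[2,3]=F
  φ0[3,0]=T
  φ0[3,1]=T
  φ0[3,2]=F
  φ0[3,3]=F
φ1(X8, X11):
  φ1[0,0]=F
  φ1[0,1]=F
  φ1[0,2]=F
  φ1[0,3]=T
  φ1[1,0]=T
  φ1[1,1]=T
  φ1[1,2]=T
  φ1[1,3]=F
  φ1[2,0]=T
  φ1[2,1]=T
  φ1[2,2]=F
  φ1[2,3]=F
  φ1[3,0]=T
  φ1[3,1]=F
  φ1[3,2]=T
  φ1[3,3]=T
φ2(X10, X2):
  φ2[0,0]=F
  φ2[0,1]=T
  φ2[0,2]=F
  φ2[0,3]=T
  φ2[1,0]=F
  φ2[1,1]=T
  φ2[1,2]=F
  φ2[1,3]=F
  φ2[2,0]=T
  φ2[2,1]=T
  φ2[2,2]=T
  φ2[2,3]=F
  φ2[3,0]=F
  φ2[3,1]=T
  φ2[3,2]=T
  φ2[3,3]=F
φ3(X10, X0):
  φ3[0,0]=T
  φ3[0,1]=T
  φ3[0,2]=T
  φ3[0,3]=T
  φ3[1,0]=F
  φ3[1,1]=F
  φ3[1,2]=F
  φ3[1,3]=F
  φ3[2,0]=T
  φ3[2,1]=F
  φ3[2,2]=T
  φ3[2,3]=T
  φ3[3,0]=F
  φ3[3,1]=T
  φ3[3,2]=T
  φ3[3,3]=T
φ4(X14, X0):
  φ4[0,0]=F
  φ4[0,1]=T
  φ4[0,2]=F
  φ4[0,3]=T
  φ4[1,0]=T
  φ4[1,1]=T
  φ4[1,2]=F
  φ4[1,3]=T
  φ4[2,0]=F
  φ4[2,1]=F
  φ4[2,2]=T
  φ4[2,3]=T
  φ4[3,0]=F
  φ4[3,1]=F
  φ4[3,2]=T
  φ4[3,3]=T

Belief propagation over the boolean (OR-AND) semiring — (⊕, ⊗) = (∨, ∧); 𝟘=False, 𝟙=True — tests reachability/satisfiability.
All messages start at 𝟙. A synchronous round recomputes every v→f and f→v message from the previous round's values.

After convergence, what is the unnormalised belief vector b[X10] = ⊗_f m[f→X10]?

init: all messages = 𝟙 over 4 values
r1 m[φ0→X8] = [T, T, T, T]
r1 m[φ0→X2] = [T, T, T, T]
r1 m[φ1→X8] = [T, T, T, T]
r1 m[φ1→X11] = [T, T, T, T]
r1 m[φ2→X10] = [T, T, T, T]
r1 m[φ2→X2] = [T, T, T, T]
r1 m[φ3→X10] = [T, F, T, T]
r1 m[φ3→X0] = [T, T, T, T]
r1 m[φ4→X14] = [T, T, T, T]
r1 m[φ4→X0] = [T, T, T, T]
r1 m[X8→φ0] = [T, T, T, T]
r1 m[X8→φ1] = [T, T, T, T]
r1 m[X14→φ4] = [T, T, T, T]
r1 m[X10→φ2] = [T, T, T, T]
r1 m[X10→φ3] = [T, T, T, T]
r1 m[X0→φ3] = [T, T, T, T]
r1 m[X0→φ4] = [T, T, T, T]
r1 m[X2→φ0] = [T, T, T, T]
r1 m[X2→φ2] = [T, T, T, T]
r1 m[X11→φ1] = [T, T, T, T]
r2 m[φ0→X8] = [T, T, T, T]
r2 m[φ0→X2] = [T, T, T, T]
r2 m[φ1→X8] = [T, T, T, T]
r2 m[φ1→X11] = [T, T, T, T]
r2 m[φ2→X10] = [T, T, T, T]
r2 m[φ2→X2] = [T, T, T, T]
r2 m[φ3→X10] = [T, F, T, T]
r2 m[φ3→X0] = [T, T, T, T]
r2 m[φ4→X14] = [T, T, T, T]
r2 m[φ4→X0] = [T, T, T, T]
r2 m[X8→φ0] = [T, T, T, T]
r2 m[X8→φ1] = [T, T, T, T]
r2 m[X14→φ4] = [T, T, T, T]
r2 m[X10→φ2] = [T, F, T, T]
r2 m[X10→φ3] = [T, T, T, T]
r2 m[X0→φ3] = [T, T, T, T]
r2 m[X0→φ4] = [T, T, T, T]
r2 m[X2→φ0] = [T, T, T, T]
r2 m[X2→φ2] = [T, T, T, T]
r2 m[X11→φ1] = [T, T, T, T]
r3 m[φ0→X8] = [T, T, T, T]
r3 m[φ0→X2] = [T, T, T, T]
r3 m[φ1→X8] = [T, T, T, T]
r3 m[φ1→X11] = [T, T, T, T]
r3 m[φ2→X10] = [T, T, T, T]
r3 m[φ2→X2] = [T, T, T, T]
r3 m[φ3→X10] = [T, F, T, T]
r3 m[φ3→X0] = [T, T, T, T]
r3 m[φ4→X14] = [T, T, T, T]
r3 m[φ4→X0] = [T, T, T, T]
r3 m[X8→φ0] = [T, T, T, T]
r3 m[X8→φ1] = [T, T, T, T]
r3 m[X14→φ4] = [T, T, T, T]
r3 m[X10→φ2] = [T, F, T, T]
r3 m[X10→φ3] = [T, T, T, T]
r3 m[X0→φ3] = [T, T, T, T]
r3 m[X0→φ4] = [T, T, T, T]
r3 m[X2→φ0] = [T, T, T, T]
r3 m[X2→φ2] = [T, T, T, T]
r3 m[X11→φ1] = [T, T, T, T]
fixed point reached at round 3
b[X10] = ⊗ incoming = [T, F, T, T]

b[X10] = [T, F, T, T]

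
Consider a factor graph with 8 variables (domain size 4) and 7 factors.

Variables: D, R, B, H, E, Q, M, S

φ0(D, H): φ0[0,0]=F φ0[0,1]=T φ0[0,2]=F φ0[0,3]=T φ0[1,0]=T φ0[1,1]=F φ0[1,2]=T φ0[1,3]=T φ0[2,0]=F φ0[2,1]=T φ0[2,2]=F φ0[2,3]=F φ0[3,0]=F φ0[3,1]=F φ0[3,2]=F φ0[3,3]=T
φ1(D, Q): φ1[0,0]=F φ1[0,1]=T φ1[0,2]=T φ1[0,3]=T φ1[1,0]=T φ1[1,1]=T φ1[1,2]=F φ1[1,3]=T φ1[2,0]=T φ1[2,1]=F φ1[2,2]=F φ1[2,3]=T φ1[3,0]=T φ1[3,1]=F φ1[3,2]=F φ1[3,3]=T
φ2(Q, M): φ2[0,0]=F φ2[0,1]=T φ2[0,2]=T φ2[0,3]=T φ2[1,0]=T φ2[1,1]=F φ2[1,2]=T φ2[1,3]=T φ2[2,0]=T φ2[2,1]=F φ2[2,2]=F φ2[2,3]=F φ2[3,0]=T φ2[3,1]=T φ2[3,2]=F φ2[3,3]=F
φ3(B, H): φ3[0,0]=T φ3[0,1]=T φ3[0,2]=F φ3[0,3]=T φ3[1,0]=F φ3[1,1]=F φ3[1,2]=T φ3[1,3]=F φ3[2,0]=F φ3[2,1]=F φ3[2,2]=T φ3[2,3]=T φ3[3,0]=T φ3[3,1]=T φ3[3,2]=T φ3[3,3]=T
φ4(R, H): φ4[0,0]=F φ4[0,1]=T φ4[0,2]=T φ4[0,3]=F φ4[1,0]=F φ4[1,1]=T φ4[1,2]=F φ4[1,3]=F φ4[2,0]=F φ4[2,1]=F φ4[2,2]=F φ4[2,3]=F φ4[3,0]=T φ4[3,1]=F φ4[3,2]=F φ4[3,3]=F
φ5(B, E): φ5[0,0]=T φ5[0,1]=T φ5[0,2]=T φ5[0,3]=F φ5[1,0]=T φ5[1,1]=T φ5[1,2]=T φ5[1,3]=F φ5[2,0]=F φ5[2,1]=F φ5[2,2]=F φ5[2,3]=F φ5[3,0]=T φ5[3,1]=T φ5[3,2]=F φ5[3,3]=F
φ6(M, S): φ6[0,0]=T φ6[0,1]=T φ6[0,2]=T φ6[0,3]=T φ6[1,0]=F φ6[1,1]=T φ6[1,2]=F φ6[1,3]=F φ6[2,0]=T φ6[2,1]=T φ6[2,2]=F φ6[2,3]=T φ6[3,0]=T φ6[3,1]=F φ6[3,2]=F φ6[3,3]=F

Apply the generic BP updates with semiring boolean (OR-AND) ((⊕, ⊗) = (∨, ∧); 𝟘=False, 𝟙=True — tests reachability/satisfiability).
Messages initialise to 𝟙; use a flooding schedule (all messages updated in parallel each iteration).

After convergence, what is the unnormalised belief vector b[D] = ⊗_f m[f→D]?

init: all messages = 𝟙 over 4 values
r1 m[φ0→D] = [T, T, T, T]
r1 m[φ0→H] = [T, T, T, T]
r1 m[φ1→D] = [T, T, T, T]
r1 m[φ1→Q] = [T, T, T, T]
r1 m[φ2→Q] = [T, T, T, T]
r1 m[φ2→M] = [T, T, T, T]
r1 m[φ3→B] = [T, T, T, T]
r1 m[φ3→H] = [T, T, T, T]
r1 m[φ4→R] = [T, T, F, T]
r1 m[φ4→H] = [T, T, T, F]
r1 m[φ5→B] = [T, T, F, T]
r1 m[φ5→E] = [T, T, T, F]
r1 m[φ6→M] = [T, T, T, T]
r1 m[φ6→S] = [T, T, T, T]
r1 m[D→φ0] = [T, T, T, T]
r1 m[D→φ1] = [T, T, T, T]
r1 m[R→φ4] = [T, T, T, T]
r1 m[B→φ3] = [T, T, T, T]
r1 m[B→φ5] = [T, T, T, T]
r1 m[H→φ0] = [T, T, T, T]
r1 m[H→φ3] = [T, T, T, T]
r1 m[H→φ4] = [T, T, T, T]
r1 m[E→φ5] = [T, T, T, T]
r1 m[Q→φ1] = [T, T, T, T]
r1 m[Q→φ2] = [T, T, T, T]
r1 m[M→φ2] = [T, T, T, T]
r1 m[M→φ6] = [T, T, T, T]
r1 m[S→φ6] = [T, T, T, T]
r2 m[φ0→D] = [T, T, T, T]
r2 m[φ0→H] = [T, T, T, T]
r2 m[φ1→D] = [T, T, T, T]
r2 m[φ1→Q] = [T, T, T, T]
r2 m[φ2→Q] = [T, T, T, T]
r2 m[φ2→M] = [T, T, T, T]
r2 m[φ3→B] = [T, T, T, T]
r2 m[φ3→H] = [T, T, T, T]
r2 m[φ4→R] = [T, T, F, T]
r2 m[φ4→H] = [T, T, T, F]
r2 m[φ5→B] = [T, T, F, T]
r2 m[φ5→E] = [T, T, T, F]
r2 m[φ6→M] = [T, T, T, T]
r2 m[φ6→S] = [T, T, T, T]
r2 m[D→φ0] = [T, T, T, T]
r2 m[D→φ1] = [T, T, T, T]
r2 m[R→φ4] = [T, T, T, T]
r2 m[B→φ3] = [T, T, F, T]
r2 m[B→φ5] = [T, T, T, T]
r2 m[H→φ0] = [T, T, T, F]
r2 m[H→φ3] = [T, T, T, F]
r2 m[H→φ4] = [T, T, T, T]
r2 m[E→φ5] = [T, T, T, T]
r2 m[Q→φ1] = [T, T, T, T]
r2 m[Q→φ2] = [T, T, T, T]
r2 m[M→φ2] = [T, T, T, T]
r2 m[M→φ6] = [T, T, T, T]
r2 m[S→φ6] = [T, T, T, T]
r3 m[φ0→D] = [T, T, T, F]
r3 m[φ0→H] = [T, T, T, T]
r3 m[φ1→D] = [T, T, T, T]
r3 m[φ1→Q] = [T, T, T, T]
r3 m[φ2→Q] = [T, T, T, T]
r3 m[φ2→M] = [T, T, T, T]
r3 m[φ3→B] = [T, T, T, T]
r3 m[φ3→H] = [T, T, T, T]
r3 m[φ4→R] = [T, T, F, T]
r3 m[φ4→H] = [T, T, T, F]
r3 m[φ5→B] = [T, T, F, T]
r3 m[φ5→E] = [T, T, T, F]
r3 m[φ6→M] = [T, T, T, T]
r3 m[φ6→S] = [T, T, T, T]
r3 m[D→φ0] = [T, T, T, T]
r3 m[D→φ1] = [T, T, T, T]
r3 m[R→φ4] = [T, T, T, T]
r3 m[B→φ3] = [T, T, F, T]
r3 m[B→φ5] = [T, T, T, T]
r3 m[H→φ0] = [T, T, T, F]
r3 m[H→φ3] = [T, T, T, F]
r3 m[H→φ4] = [T, T, T, T]
r3 m[E→φ5] = [T, T, T, T]
r3 m[Q→φ1] = [T, T, T, T]
r3 m[Q→φ2] = [T, T, T, T]
r3 m[M→φ2] = [T, T, T, T]
r3 m[M→φ6] = [T, T, T, T]
r3 m[S→φ6] = [T, T, T, T]
r4 m[φ0→D] = [T, T, T, F]
r4 m[φ0→H] = [T, T, T, T]
r4 m[φ1→D] = [T, T, T, T]
r4 m[φ1→Q] = [T, T, T, T]
r4 m[φ2→Q] = [T, T, T, T]
r4 m[φ2→M] = [T, T, T, T]
r4 m[φ3→B] = [T, T, T, T]
r4 m[φ3→H] = [T, T, T, T]
r4 m[φ4→R] = [T, T, F, T]
r4 m[φ4→H] = [T, T, T, F]
r4 m[φ5→B] = [T, T, F, T]
r4 m[φ5→E] = [T, T, T, F]
r4 m[φ6→M] = [T, T, T, T]
r4 m[φ6→S] = [T, T, T, T]
r4 m[D→φ0] = [T, T, T, T]
r4 m[D→φ1] = [T, T, T, F]
r4 m[R→φ4] = [T, T, T, T]
r4 m[B→φ3] = [T, T, F, T]
r4 m[B→φ5] = [T, T, T, T]
r4 m[H→φ0] = [T, T, T, F]
r4 m[H→φ3] = [T, T, T, F]
r4 m[H→φ4] = [T, T, T, T]
r4 m[E→φ5] = [T, T, T, T]
r4 m[Q→φ1] = [T, T, T, T]
r4 m[Q→φ2] = [T, T, T, T]
r4 m[M→φ2] = [T, T, T, T]
r4 m[M→φ6] = [T, T, T, T]
r4 m[S→φ6] = [T, T, T, T]
r5 m[φ0→D] = [T, T, T, F]
r5 m[φ0→H] = [T, T, T, T]
r5 m[φ1→D] = [T, T, T, T]
r5 m[φ1→Q] = [T, T, T, T]
r5 m[φ2→Q] = [T, T, T, T]
r5 m[φ2→M] = [T, T, T, T]
r5 m[φ3→B] = [T, T, T, T]
r5 m[φ3→H] = [T, T, T, T]
r5 m[φ4→R] = [T, T, F, T]
r5 m[φ4→H] = [T, T, T, F]
r5 m[φ5→B] = [T, T, F, T]
r5 m[φ5→E] = [T, T, T, F]
r5 m[φ6→M] = [T, T, T, T]
r5 m[φ6→S] = [T, T, T, T]
r5 m[D→φ0] = [T, T, T, T]
r5 m[D→φ1] = [T, T, T, F]
r5 m[R→φ4] = [T, T, T, T]
r5 m[B→φ3] = [T, T, F, T]
r5 m[B→φ5] = [T, T, T, T]
r5 m[H→φ0] = [T, T, T, F]
r5 m[H→φ3] = [T, T, T, F]
r5 m[H→φ4] = [T, T, T, T]
r5 m[E→φ5] = [T, T, T, T]
r5 m[Q→φ1] = [T, T, T, T]
r5 m[Q→φ2] = [T, T, T, T]
r5 m[M→φ2] = [T, T, T, T]
r5 m[M→φ6] = [T, T, T, T]
r5 m[S→φ6] = [T, T, T, T]
fixed point reached at round 5
b[D] = ⊗ incoming = [T, T, T, F]

b[D] = [T, T, T, F]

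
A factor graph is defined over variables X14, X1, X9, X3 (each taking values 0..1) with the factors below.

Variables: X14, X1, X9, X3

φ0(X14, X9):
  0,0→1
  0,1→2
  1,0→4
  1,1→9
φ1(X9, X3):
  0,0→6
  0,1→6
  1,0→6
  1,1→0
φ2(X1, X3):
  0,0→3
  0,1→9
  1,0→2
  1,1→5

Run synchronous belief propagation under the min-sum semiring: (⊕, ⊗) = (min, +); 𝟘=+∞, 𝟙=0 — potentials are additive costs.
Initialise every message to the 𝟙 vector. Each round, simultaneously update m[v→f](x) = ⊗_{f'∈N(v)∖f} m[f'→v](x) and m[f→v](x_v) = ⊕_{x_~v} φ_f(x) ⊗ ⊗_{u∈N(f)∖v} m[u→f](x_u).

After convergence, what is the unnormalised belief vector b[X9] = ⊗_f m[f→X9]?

init: all messages = 𝟙 over 2 values
r1 m[φ0→X14] = [1, 4]
r1 m[φ0→X9] = [1, 2]
r1 m[φ1→X9] = [6, 0]
r1 m[φ1→X3] = [6, 0]
r1 m[φ2→X1] = [3, 2]
r1 m[φ2→X3] = [2, 5]
r1 m[X14→φ0] = [0, 0]
r1 m[X1→φ2] = [0, 0]
r1 m[X9→φ0] = [0, 0]
r1 m[X9→φ1] = [0, 0]
r1 m[X3→φ1] = [0, 0]
r1 m[X3→φ2] = [0, 0]
r2 m[φ0→X14] = [1, 4]
r2 m[φ0→X9] = [1, 2]
r2 m[φ1→X9] = [6, 0]
r2 m[φ1→X3] = [6, 0]
r2 m[φ2→X1] = [3, 2]
r2 m[φ2→X3] = [2, 5]
r2 m[X14→φ0] = [0, 0]
r2 m[X1→φ2] = [0, 0]
r2 m[X9→φ0] = [6, 0]
r2 m[X9→φ1] = [1, 2]
r2 m[X3→φ1] = [2, 5]
r2 m[X3→φ2] = [6, 0]
r3 m[φ0→X14] = [2, 9]
r3 m[φ0→X9] = [1, 2]
r3 m[φ1→X9] = [8, 5]
r3 m[φ1→X3] = [7, 2]
r3 m[φ2→X1] = [9, 5]
r3 m[φ2→X3] = [2, 5]
r3 m[X14→φ0] = [0, 0]
r3 m[X1→φ2] = [0, 0]
r3 m[X9→φ0] = [6, 0]
r3 m[X9→φ1] = [1, 2]
r3 m[X3→φ1] = [2, 5]
r3 m[X3→φ2] = [6, 0]
r4 m[φ0→X14] = [2, 9]
r4 m[φ0→X9] = [1, 2]
r4 m[φ1→X9] = [8, 5]
r4 m[φ1→X3] = [7, 2]
r4 m[φ2→X1] = [9, 5]
r4 m[φ2→X3] = [2, 5]
r4 m[X14→φ0] = [0, 0]
r4 m[X1→φ2] = [0, 0]
r4 m[X9→φ0] = [8, 5]
r4 m[X9→φ1] = [1, 2]
r4 m[X3→φ1] = [2, 5]
r4 m[X3→φ2] = [7, 2]
r5 m[φ0→X14] = [7, 12]
r5 m[φ0→X9] = [1, 2]
r5 m[φ1→X9] = [8, 5]
r5 m[φ1→X3] = [7, 2]
r5 m[φ2→X1] = [10, 7]
r5 m[φ2→X3] = [2, 5]
r5 m[X14→φ0] = [0, 0]
r5 m[X1→φ2] = [0, 0]
r5 m[X9→φ0] = [8, 5]
r5 m[X9→φ1] = [1, 2]
r5 m[X3→φ1] = [2, 5]
r5 m[X3→φ2] = [7, 2]
r6 m[φ0→X14] = [7, 12]
r6 m[φ0→X9] = [1, 2]
r6 m[φ1→X9] = [8, 5]
r6 m[φ1→X3] = [7, 2]
r6 m[φ2→X1] = [10, 7]
r6 m[φ2→X3] = [2, 5]
r6 m[X14→φ0] = [0, 0]
r6 m[X1→φ2] = [0, 0]
r6 m[X9→φ0] = [8, 5]
r6 m[X9→φ1] = [1, 2]
r6 m[X3→φ1] = [2, 5]
r6 m[X3→φ2] = [7, 2]
fixed point reached at round 6
b[X9] = ⊗ incoming = [9, 7]

b[X9] = [9, 7]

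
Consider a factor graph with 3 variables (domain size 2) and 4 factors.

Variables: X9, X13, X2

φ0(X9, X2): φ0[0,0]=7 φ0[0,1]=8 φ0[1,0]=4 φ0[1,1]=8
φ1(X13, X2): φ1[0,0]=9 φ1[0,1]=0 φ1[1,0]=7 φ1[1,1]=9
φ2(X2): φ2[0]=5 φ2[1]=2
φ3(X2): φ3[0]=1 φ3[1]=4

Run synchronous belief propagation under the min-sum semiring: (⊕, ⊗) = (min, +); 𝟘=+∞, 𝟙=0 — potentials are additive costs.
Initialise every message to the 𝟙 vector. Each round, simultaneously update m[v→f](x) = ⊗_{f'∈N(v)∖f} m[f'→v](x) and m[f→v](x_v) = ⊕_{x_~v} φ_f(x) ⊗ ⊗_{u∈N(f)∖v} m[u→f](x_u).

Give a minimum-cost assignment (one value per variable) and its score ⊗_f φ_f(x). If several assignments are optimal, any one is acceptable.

init: all messages = 𝟙 over 2 values
r1 m[φ0→X9] = [7, 4]
r1 m[φ0→X2] = [4, 8]
r1 m[φ1→X13] = [0, 7]
r1 m[φ1→X2] = [7, 0]
r1 m[φ2→X2] = [5, 2]
r1 m[φ3→X2] = [1, 4]
r1 m[X9→φ0] = [0, 0]
r1 m[X13→φ1] = [0, 0]
r1 m[X2→φ0] = [0, 0]
r1 m[X2→φ1] = [0, 0]
r1 m[X2→φ2] = [0, 0]
r1 m[X2→φ3] = [0, 0]
r2 m[φ0→X9] = [7, 4]
r2 m[φ0→X2] = [4, 8]
r2 m[φ1→X13] = [0, 7]
r2 m[φ1→X2] = [7, 0]
r2 m[φ2→X2] = [5, 2]
r2 m[φ3→X2] = [1, 4]
r2 m[X9→φ0] = [0, 0]
r2 m[X13→φ1] = [0, 0]
r2 m[X2→φ0] = [13, 6]
r2 m[X2→φ1] = [10, 14]
r2 m[X2→φ2] = [12, 12]
r2 m[X2→φ3] = [16, 10]
r3 m[φ0→X9] = [14, 14]
r3 m[φ0→X2] = [4, 8]
r3 m[φ1→X13] = [14, 17]
r3 m[φ1→X2] = [7, 0]
r3 m[φ2→X2] = [5, 2]
r3 m[φ3→X2] = [1, 4]
r3 m[X9→φ0] = [0, 0]
r3 m[X13→φ1] = [0, 0]
r3 m[X2→φ0] = [13, 6]
r3 m[X2→φ1] = [10, 14]
r3 m[X2→φ2] = [12, 12]
r3 m[X2→φ3] = [16, 10]
r4 m[φ0→X9] = [14, 14]
r4 m[φ0→X2] = [4, 8]
r4 m[φ1→X13] = [14, 17]
r4 m[φ1→X2] = [7, 0]
r4 m[φ2→X2] = [5, 2]
r4 m[φ3→X2] = [1, 4]
r4 m[X9→φ0] = [0, 0]
r4 m[X13→φ1] = [0, 0]
r4 m[X2→φ0] = [13, 6]
r4 m[X2→φ1] = [10, 14]
r4 m[X2→φ2] = [12, 12]
r4 m[X2→φ3] = [16, 10]
fixed point reached at round 4
traceback from X9: (X9=0, X13=0, X2=1), score=14

assignment: (X9=0, X13=0, X2=1); score = 14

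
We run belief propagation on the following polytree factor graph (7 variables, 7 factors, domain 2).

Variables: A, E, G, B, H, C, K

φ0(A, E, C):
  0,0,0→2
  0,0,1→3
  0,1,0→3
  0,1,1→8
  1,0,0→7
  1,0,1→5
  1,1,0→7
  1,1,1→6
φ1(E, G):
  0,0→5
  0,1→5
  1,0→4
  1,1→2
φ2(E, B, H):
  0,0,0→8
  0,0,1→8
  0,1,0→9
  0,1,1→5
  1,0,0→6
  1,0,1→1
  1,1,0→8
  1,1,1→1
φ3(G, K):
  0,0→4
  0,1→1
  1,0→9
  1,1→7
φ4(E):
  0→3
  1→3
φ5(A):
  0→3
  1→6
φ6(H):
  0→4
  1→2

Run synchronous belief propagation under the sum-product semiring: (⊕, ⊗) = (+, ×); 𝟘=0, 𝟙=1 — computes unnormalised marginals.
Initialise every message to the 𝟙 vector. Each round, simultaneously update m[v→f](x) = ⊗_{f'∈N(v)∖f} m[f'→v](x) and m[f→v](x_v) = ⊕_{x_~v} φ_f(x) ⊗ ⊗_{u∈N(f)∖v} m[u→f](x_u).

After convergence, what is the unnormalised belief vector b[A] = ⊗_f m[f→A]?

b[A] = [753030, 2862000]

init: all messages = 𝟙 over 2 values
r1 m[φ0→A] = [16, 25]
r1 m[φ0→E] = [17, 24]
r1 m[φ0→C] = [19, 22]
r1 m[φ1→E] = [10, 6]
r1 m[φ1→G] = [9, 7]
r1 m[φ2→E] = [30, 16]
r1 m[φ2→B] = [23, 23]
r1 m[φ2→H] = [31, 15]
r1 m[φ3→G] = [5, 16]
r1 m[φ3→K] = [13, 8]
r1 m[φ4→E] = [3, 3]
r1 m[φ5→A] = [3, 6]
r1 m[φ6→H] = [4, 2]
r1 m[A→φ0] = [1, 1]
r1 m[A→φ5] = [1, 1]
r1 m[E→φ0] = [1, 1]
r1 m[E→φ1] = [1, 1]
r1 m[E→φ2] = [1, 1]
r1 m[E→φ4] = [1, 1]
r1 m[G→φ1] = [1, 1]
r1 m[G→φ3] = [1, 1]
r1 m[B→φ2] = [1, 1]
r1 m[H→φ2] = [1, 1]
r1 m[H→φ6] = [1, 1]
r1 m[C→φ0] = [1, 1]
r1 m[K→φ3] = [1, 1]
r2 m[φ0→A] = [16, 25]
r2 m[φ0→E] = [17, 24]
r2 m[φ0→C] = [19, 22]
r2 m[φ1→E] = [10, 6]
r2 m[φ1→G] = [9, 7]
r2 m[φ2→E] = [30, 16]
r2 m[φ2→B] = [23, 23]
r2 m[φ2→H] = [31, 15]
r2 m[φ3→G] = [5, 16]
r2 m[φ3→K] = [13, 8]
r2 m[φ4→E] = [3, 3]
r2 m[φ5→A] = [3, 6]
r2 m[φ6→H] = [4, 2]
r2 m[A→φ0] = [3, 6]
r2 m[A→φ5] = [16, 25]
r2 m[E→φ0] = [900, 288]
r2 m[E→φ1] = [1530, 1152]
r2 m[E→φ2] = [510, 432]
r2 m[E→φ4] = [5100, 2304]
r2 m[G→φ1] = [5, 16]
r2 m[G→φ3] = [9, 7]
r2 m[B→φ2] = [1, 1]
r2 m[H→φ2] = [4, 2]
r2 m[H→φ6] = [31, 15]
r2 m[C→φ0] = [1, 1]
r2 m[K→φ3] = [1, 1]
r3 m[φ0→A] = [7668, 14544]
r3 m[φ0→E] = [87, 111]
r3 m[φ0→C] = [57888, 52380]
r3 m[φ1→E] = [105, 52]
r3 m[φ1→G] = [12258, 9954]
r3 m[φ2→E] = [94, 60]
r3 m[φ2→B] = [35712, 38148]
r3 m[φ2→H] = [14718, 7494]
r3 m[φ3→G] = [5, 16]
r3 m[φ3→K] = [99, 58]
r3 m[φ4→E] = [3, 3]
r3 m[φ5→A] = [3, 6]
r3 m[φ6→H] = [4, 2]
r3 m[A→φ0] = [3, 6]
r3 m[A→φ5] = [16, 25]
r3 m[E→φ0] = [900, 288]
r3 m[E→φ1] = [1530, 1152]
r3 m[E→φ2] = [510, 432]
r3 m[E→φ4] = [5100, 2304]
r3 m[G→φ1] = [5, 16]
r3 m[G→φ3] = [9, 7]
r3 m[B→φ2] = [1, 1]
r3 m[H→φ2] = [4, 2]
r3 m[H→φ6] = [31, 15]
r3 m[C→φ0] = [1, 1]
r3 m[K→φ3] = [1, 1]
r4 m[φ0→A] = [7668, 14544]
r4 m[φ0→E] = [87, 111]
r4 m[φ0→C] = [57888, 52380]
r4 m[φ1→E] = [105, 52]
r4 m[φ1→G] = [12258, 9954]
r4 m[φ2→E] = [94, 60]
r4 m[φ2→B] = [35712, 38148]
r4 m[φ2→H] = [14718, 7494]
r4 m[φ3→G] = [5, 16]
r4 m[φ3→K] = [99, 58]
r4 m[φ4→E] = [3, 3]
r4 m[φ5→A] = [3, 6]
r4 m[φ6→H] = [4, 2]
r4 m[A→φ0] = [3, 6]
r4 m[A→φ5] = [7668, 14544]
r4 m[E→φ0] = [29610, 9360]
r4 m[E→φ1] = [24534, 19980]
r4 m[E→φ2] = [27405, 17316]
r4 m[E→φ4] = [858690, 346320]
r4 m[G→φ1] = [5, 16]
r4 m[G→φ3] = [12258, 9954]
r4 m[B→φ2] = [1, 1]
r4 m[H→φ2] = [4, 2]
r4 m[H→φ6] = [14718, 7494]
r4 m[C→φ0] = [1, 1]
r4 m[K→φ3] = [1, 1]
r5 m[φ0→A] = [251010, 477000]
r5 m[φ0→E] = [87, 111]
r5 m[φ0→C] = [1898640, 1716390]
r5 m[φ1→E] = [105, 52]
r5 m[φ1→G] = [202590, 162630]
r5 m[φ2→E] = [94, 60]
r5 m[φ2→B] = [1765656, 1849374]
r5 m[φ2→H] = [708309, 390897]
r5 m[φ3→G] = [5, 16]
r5 m[φ3→K] = [138618, 81936]
r5 m[φ4→E] = [3, 3]
r5 m[φ5→A] = [3, 6]
r5 m[φ6→H] = [4, 2]
r5 m[A→φ0] = [3, 6]
r5 m[A→φ5] = [7668, 14544]
r5 m[E→φ0] = [29610, 9360]
r5 m[E→φ1] = [24534, 19980]
r5 m[E→φ2] = [27405, 17316]
r5 m[E→φ4] = [858690, 346320]
r5 m[G→φ1] = [5, 16]
r5 m[G→φ3] = [12258, 9954]
r5 m[B→φ2] = [1, 1]
r5 m[H→φ2] = [4, 2]
r5 m[H→φ6] = [14718, 7494]
r5 m[C→φ0] = [1, 1]
r5 m[K→φ3] = [1, 1]
r6 m[φ0→A] = [251010, 477000]
r6 m[φ0→E] = [87, 111]
r6 m[φ0→C] = [1898640, 1716390]
r6 m[φ1→E] = [105, 52]
r6 m[φ1→G] = [202590, 162630]
r6 m[φ2→E] = [94, 60]
r6 m[φ2→B] = [1765656, 1849374]
r6 m[φ2→H] = [708309, 390897]
r6 m[φ3→G] = [5, 16]
r6 m[φ3→K] = [138618, 81936]
r6 m[φ4→E] = [3, 3]
r6 m[φ5→A] = [3, 6]
r6 m[φ6→H] = [4, 2]
r6 m[A→φ0] = [3, 6]
r6 m[A→φ5] = [251010, 477000]
r6 m[E→φ0] = [29610, 9360]
r6 m[E→φ1] = [24534, 19980]
r6 m[E→φ2] = [27405, 17316]
r6 m[E→φ4] = [858690, 346320]
r6 m[G→φ1] = [5, 16]
r6 m[G→φ3] = [202590, 162630]
r6 m[B→φ2] = [1, 1]
r6 m[H→φ2] = [4, 2]
r6 m[H→φ6] = [708309, 390897]
r6 m[C→φ0] = [1, 1]
r6 m[K→φ3] = [1, 1]
r7 m[φ0→A] = [251010, 477000]
r7 m[φ0→E] = [87, 111]
r7 m[φ0→C] = [1898640, 1716390]
r7 m[φ1→E] = [105, 52]
r7 m[φ1→G] = [202590, 162630]
r7 m[φ2→E] = [94, 60]
r7 m[φ2→B] = [1765656, 1849374]
r7 m[φ2→H] = [708309, 390897]
r7 m[φ3→G] = [5, 16]
r7 m[φ3→K] = [2274030, 1341000]
r7 m[φ4→E] = [3, 3]
r7 m[φ5→A] = [3, 6]
r7 m[φ6→H] = [4, 2]
r7 m[A→φ0] = [3, 6]
r7 m[A→φ5] = [251010, 477000]
r7 m[E→φ0] = [29610, 9360]
r7 m[E→φ1] = [24534, 19980]
r7 m[E→φ2] = [27405, 17316]
r7 m[E→φ4] = [858690, 346320]
r7 m[G→φ1] = [5, 16]
r7 m[G→φ3] = [202590, 162630]
r7 m[B→φ2] = [1, 1]
r7 m[H→φ2] = [4, 2]
r7 m[H→φ6] = [708309, 390897]
r7 m[C→φ0] = [1, 1]
r7 m[K→φ3] = [1, 1]
r8 m[φ0→A] = [251010, 477000]
r8 m[φ0→E] = [87, 111]
r8 m[φ0→C] = [1898640, 1716390]
r8 m[φ1→E] = [105, 52]
r8 m[φ1→G] = [202590, 162630]
r8 m[φ2→E] = [94, 60]
r8 m[φ2→B] = [1765656, 1849374]
r8 m[φ2→H] = [708309, 390897]
r8 m[φ3→G] = [5, 16]
r8 m[φ3→K] = [2274030, 1341000]
r8 m[φ4→E] = [3, 3]
r8 m[φ5→A] = [3, 6]
r8 m[φ6→H] = [4, 2]
r8 m[A→φ0] = [3, 6]
r8 m[A→φ5] = [251010, 477000]
r8 m[E→φ0] = [29610, 9360]
r8 m[E→φ1] = [24534, 19980]
r8 m[E→φ2] = [27405, 17316]
r8 m[E→φ4] = [858690, 346320]
r8 m[G→φ1] = [5, 16]
r8 m[G→φ3] = [202590, 162630]
r8 m[B→φ2] = [1, 1]
r8 m[H→φ2] = [4, 2]
r8 m[H→φ6] = [708309, 390897]
r8 m[C→φ0] = [1, 1]
r8 m[K→φ3] = [1, 1]
fixed point reached at round 8
b[A] = ⊗ incoming = [753030, 2862000]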